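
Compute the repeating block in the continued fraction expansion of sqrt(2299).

Write x_i = (sqrt(2299) + m_i)/d_i with (m_0, d_0) = (0, 1). a_0 = floor(sqrt(2299)) = 47, since 47^2 = 2209 <= 2299 < 2304 = 48^2.
Iterate m_{i+1} = d_i*a_i - m_i, d_{i+1} = (2299 - m_{i+1}^2)/d_i, a_{i+1} = floor((a_0 + m_{i+1})/d_{i+1}):
  m_1 = 1*47 - 0 = 47, d_1 = (2299 - 47^2)/1 = 90/1 = 90, a_1 = floor((47 + 47)/90) = 1.
  m_2 = 90*1 - 47 = 43, d_2 = (2299 - 43^2)/90 = 450/90 = 5, a_2 = floor((47 + 43)/5) = 18.
  m_3 = 5*18 - 43 = 47, d_3 = (2299 - 47^2)/5 = 90/5 = 18, a_3 = floor((47 + 47)/18) = 5.
  m_4 = 18*5 - 47 = 43, d_4 = (2299 - 43^2)/18 = 450/18 = 25, a_4 = floor((47 + 43)/25) = 3.
  m_5 = 25*3 - 43 = 32, d_5 = (2299 - 32^2)/25 = 1275/25 = 51, a_5 = floor((47 + 32)/51) = 1.
  m_6 = 51*1 - 32 = 19, d_6 = (2299 - 19^2)/51 = 1938/51 = 38, a_6 = floor((47 + 19)/38) = 1.
  m_7 = 38*1 - 19 = 19, d_7 = (2299 - 19^2)/38 = 1938/38 = 51, a_7 = floor((47 + 19)/51) = 1.
  m_8 = 51*1 - 19 = 32, d_8 = (2299 - 32^2)/51 = 1275/51 = 25, a_8 = floor((47 + 32)/25) = 3.
  m_9 = 25*3 - 32 = 43, d_9 = (2299 - 43^2)/25 = 450/25 = 18, a_9 = floor((47 + 43)/18) = 5.
  m_10 = 18*5 - 43 = 47, d_10 = (2299 - 47^2)/18 = 90/18 = 5, a_10 = floor((47 + 47)/5) = 18.
  m_11 = 5*18 - 47 = 43, d_11 = (2299 - 43^2)/5 = 450/5 = 90, a_11 = floor((47 + 43)/90) = 1.
  m_12 = 90*1 - 43 = 47, d_12 = (2299 - 47^2)/90 = 90/90 = 1, a_12 = floor((47 + 47)/1) = 94.
  m_13 = 1*94 - 47 = 47, d_13 = (2299 - 47^2)/1 = 90/1 = 90: (m_13, d_13) = (m_1, d_1) = (47, 90), so from here the quotients repeat a_1, ..., a_12; the period length is 12.
Hence the expansion of sqrt(2299) is a_0 = 47 followed by the repeating block 1, 18, 5, 3, 1, 1, 1, 3, 5, 18, 1, 94 (period 12).

[47; (1, 18, 5, 3, 1, 1, 1, 3, 5, 18, 1, 94)]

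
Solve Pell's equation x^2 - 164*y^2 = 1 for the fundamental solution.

(x, y) = (2049, 160)

First expand sqrt(164) as a continued fraction. With x_i = (sqrt(164) + m_i)/d_i and (m_0, d_0) = (0, 1): a_0 = floor(sqrt(164)) = 12, since 12^2 = 144 <= 164 < 169 = 13^2.
Iterate m_{i+1} = d_i*a_i - m_i, d_{i+1} = (164 - m_{i+1}^2)/d_i, a_{i+1} = floor((a_0 + m_{i+1})/d_{i+1}):
  m_1 = 1*12 - 0 = 12, d_1 = (164 - 12^2)/1 = 20/1 = 20, a_1 = floor((12 + 12)/20) = 1.
  m_2 = 20*1 - 12 = 8, d_2 = (164 - 8^2)/20 = 100/20 = 5, a_2 = floor((12 + 8)/5) = 4.
  m_3 = 5*4 - 8 = 12, d_3 = (164 - 12^2)/5 = 20/5 = 4, a_3 = floor((12 + 12)/4) = 6.
  m_4 = 4*6 - 12 = 12, d_4 = (164 - 12^2)/4 = 20/4 = 5, a_4 = floor((12 + 12)/5) = 4.
  m_5 = 5*4 - 12 = 8, d_5 = (164 - 8^2)/5 = 100/5 = 20, a_5 = floor((12 + 8)/20) = 1.
  m_6 = 20*1 - 8 = 12, d_6 = (164 - 12^2)/20 = 20/20 = 1, a_6 = floor((12 + 12)/1) = 24.
  m_7 = 1*24 - 12 = 12, d_7 = (164 - 12^2)/1 = 20/1 = 20: (m_7, d_7) = (m_1, d_1) = (12, 20), so from here the quotients repeat a_1, ..., a_6; the period length is 6.
So sqrt(164) = [12; (1, 4, 6, 4, 1, 24)] with period length k = 6.
k is even, so the fundamental solution of x^2 - 164y^2 = 1 is (p_{k-1}, q_{k-1}) = (p_5, q_5); compute convergents through index 5.
Convergents (p_i = a_i*p_{i-1} + p_{i-2}, q_i = a_i*q_{i-1} + q_{i-2} with p_{-2}=0, p_{-1}=1, q_{-2}=1, q_{-1}=0):
  i=0: a_0=12, p_0 = 12*1 + 0 = 12, q_0 = 12*0 + 1 = 1.
  i=1: a_1=1, p_1 = 1*12 + 1 = 13, q_1 = 1*1 + 0 = 1.
  i=2: a_2=4, p_2 = 4*13 + 12 = 64, q_2 = 4*1 + 1 = 5.
  i=3: a_3=6, p_3 = 6*64 + 13 = 397, q_3 = 6*5 + 1 = 31.
  i=4: a_4=4, p_4 = 4*397 + 64 = 1652, q_4 = 4*31 + 5 = 129.
  i=5: a_5=1, p_5 = 1*1652 + 397 = 2049, q_5 = 1*129 + 31 = 160.
Check: 2049^2 - 164*160^2 = 4198401 - 4198400 = 1, so (x, y) = (2049, 160) solves the equation, and by the theorem it is the least positive solution.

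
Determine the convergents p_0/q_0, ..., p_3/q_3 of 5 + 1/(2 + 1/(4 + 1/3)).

5/1, 11/2, 49/9, 158/29

Using the convergent recurrence p_i = a_i*p_{i-1} + p_{i-2}, q_i = a_i*q_{i-1} + q_{i-2} with p_{-2}=0, p_{-1}=1, q_{-2}=1, q_{-1}=0:
  i=0: a_0=5, p_0 = 5*1 + 0 = 5, q_0 = 5*0 + 1 = 1.
  i=1: a_1=2, p_1 = 2*5 + 1 = 11, q_1 = 2*1 + 0 = 2.
  i=2: a_2=4, p_2 = 4*11 + 5 = 49, q_2 = 4*2 + 1 = 9.
  i=3: a_3=3, p_3 = 3*49 + 11 = 158, q_3 = 3*9 + 2 = 29.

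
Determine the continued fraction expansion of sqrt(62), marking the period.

[7; (1, 6, 1, 14)]

Write x_i = (sqrt(62) + m_i)/d_i with (m_0, d_0) = (0, 1). a_0 = floor(sqrt(62)) = 7, since 7^2 = 49 <= 62 < 64 = 8^2.
Iterate m_{i+1} = d_i*a_i - m_i, d_{i+1} = (62 - m_{i+1}^2)/d_i, a_{i+1} = floor((a_0 + m_{i+1})/d_{i+1}):
  m_1 = 1*7 - 0 = 7, d_1 = (62 - 7^2)/1 = 13/1 = 13, a_1 = floor((7 + 7)/13) = 1.
  m_2 = 13*1 - 7 = 6, d_2 = (62 - 6^2)/13 = 26/13 = 2, a_2 = floor((7 + 6)/2) = 6.
  m_3 = 2*6 - 6 = 6, d_3 = (62 - 6^2)/2 = 26/2 = 13, a_3 = floor((7 + 6)/13) = 1.
  m_4 = 13*1 - 6 = 7, d_4 = (62 - 7^2)/13 = 13/13 = 1, a_4 = floor((7 + 7)/1) = 14.
  m_5 = 1*14 - 7 = 7, d_5 = (62 - 7^2)/1 = 13/1 = 13: (m_5, d_5) = (m_1, d_1) = (7, 13), so from here the quotients repeat a_1, ..., a_4; the period length is 4.
Hence the expansion of sqrt(62) is a_0 = 7 followed by the repeating block 1, 6, 1, 14 (period 4).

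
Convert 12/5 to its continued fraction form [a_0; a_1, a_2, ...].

[2; 2, 2]

Run the Euclidean algorithm on 12 and 5; the successive quotients are the partial quotients a_0, a_1, ... (each step inverts the fractional part left over by the previous one):
  12 = 2*5 + 2, so a_0 = 2.
  5 = 2*2 + 1, so a_1 = 2.
  2 = 2*1 + 0, so a_2 = 2.
The remainder reaches 0 after 3 divisions, so the expansion has 3 partial quotients, read off in order.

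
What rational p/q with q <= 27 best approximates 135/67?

2/1

Expand x = 135/67 as a continued fraction with the Euclidean algorithm:
  135 = 2*67 + 1, so a_0 = 2.
  67 = 67*1 + 0, so a_1 = 67.
so x = [2; 67].
Convergents (p_i = a_i*p_{i-1} + p_{i-2}, q_i = a_i*q_{i-1} + q_{i-2} with p_{-2}=0, p_{-1}=1, q_{-2}=1, q_{-1}=0), until the denominator exceeds 27:
  i=0: a_0=2, p_0 = 2*1 + 0 = 2, q_0 = 2*0 + 1 = 1.
  i=1: a_1=67, p_1 = 67*2 + 1 = 135, q_1 = 67*1 + 0 = 67.
q_1 = 67 > 27, so the last convergent with denominator <= 27 is p_0/q_0 = 2/1.
The closest fraction with denominator <= 27 is either p_0/q_0 or the intermediate fraction (k*p_0 + p_{-1})/(k*q_0 + q_{-1}) with the largest k >= 1 whose denominator stays <= 27; these approach x as k grows, and every other convergent or intermediate fraction in range is farther away.
Largest k: floor((27 - q_{-1})/q_0) = floor((27 - 0)/1) = 27 (using the seeds p_{-1} = 1, q_{-1} = 0).
That gives (27*2 + 1)/(27*1 + 0) = 55/27.
Compare the errors: |x - 2/1| = |135*1 - 2*67|/(67*1) = 1/67, and |x - 55/27| = |135*27 - 55*67|/(67*27) = 40/1809.
Cross-multiplying, 1*1809 = 1809 < 2680 = 40*67, so 1/67 is smaller: the convergent 2/1 is closer to x than 55/27.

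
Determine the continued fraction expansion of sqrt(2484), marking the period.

[49; (1, 5, 4, 5, 1, 98)]

Write x_i = (sqrt(2484) + m_i)/d_i with (m_0, d_0) = (0, 1). a_0 = floor(sqrt(2484)) = 49, since 49^2 = 2401 <= 2484 < 2500 = 50^2.
Iterate m_{i+1} = d_i*a_i - m_i, d_{i+1} = (2484 - m_{i+1}^2)/d_i, a_{i+1} = floor((a_0 + m_{i+1})/d_{i+1}):
  m_1 = 1*49 - 0 = 49, d_1 = (2484 - 49^2)/1 = 83/1 = 83, a_1 = floor((49 + 49)/83) = 1.
  m_2 = 83*1 - 49 = 34, d_2 = (2484 - 34^2)/83 = 1328/83 = 16, a_2 = floor((49 + 34)/16) = 5.
  m_3 = 16*5 - 34 = 46, d_3 = (2484 - 46^2)/16 = 368/16 = 23, a_3 = floor((49 + 46)/23) = 4.
  m_4 = 23*4 - 46 = 46, d_4 = (2484 - 46^2)/23 = 368/23 = 16, a_4 = floor((49 + 46)/16) = 5.
  m_5 = 16*5 - 46 = 34, d_5 = (2484 - 34^2)/16 = 1328/16 = 83, a_5 = floor((49 + 34)/83) = 1.
  m_6 = 83*1 - 34 = 49, d_6 = (2484 - 49^2)/83 = 83/83 = 1, a_6 = floor((49 + 49)/1) = 98.
  m_7 = 1*98 - 49 = 49, d_7 = (2484 - 49^2)/1 = 83/1 = 83: (m_7, d_7) = (m_1, d_1) = (49, 83), so from here the quotients repeat a_1, ..., a_6; the period length is 6.
Hence the expansion of sqrt(2484) is a_0 = 49 followed by the repeating block 1, 5, 4, 5, 1, 98 (period 6).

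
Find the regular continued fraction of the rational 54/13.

Run the Euclidean algorithm on 54 and 13; the successive quotients are the partial quotients a_0, a_1, ... (each step inverts the fractional part left over by the previous one):
  54 = 4*13 + 2, so a_0 = 4.
  13 = 6*2 + 1, so a_1 = 6.
  2 = 2*1 + 0, so a_2 = 2.
The remainder reaches 0 after 3 divisions, so the expansion has 3 partial quotients, read off in order.

[4; 6, 2]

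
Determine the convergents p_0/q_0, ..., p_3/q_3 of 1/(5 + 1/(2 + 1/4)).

0/1, 1/5, 2/11, 9/49

Using the convergent recurrence p_i = a_i*p_{i-1} + p_{i-2}, q_i = a_i*q_{i-1} + q_{i-2} with p_{-2}=0, p_{-1}=1, q_{-2}=1, q_{-1}=0:
  i=0: a_0=0, p_0 = 0*1 + 0 = 0, q_0 = 0*0 + 1 = 1.
  i=1: a_1=5, p_1 = 5*0 + 1 = 1, q_1 = 5*1 + 0 = 5.
  i=2: a_2=2, p_2 = 2*1 + 0 = 2, q_2 = 2*5 + 1 = 11.
  i=3: a_3=4, p_3 = 4*2 + 1 = 9, q_3 = 4*11 + 5 = 49.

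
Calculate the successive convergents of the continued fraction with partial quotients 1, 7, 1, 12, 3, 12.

1/1, 8/7, 9/8, 116/103, 357/317, 4400/3907

Using the convergent recurrence p_i = a_i*p_{i-1} + p_{i-2}, q_i = a_i*q_{i-1} + q_{i-2} with p_{-2}=0, p_{-1}=1, q_{-2}=1, q_{-1}=0:
  i=0: a_0=1, p_0 = 1*1 + 0 = 1, q_0 = 1*0 + 1 = 1.
  i=1: a_1=7, p_1 = 7*1 + 1 = 8, q_1 = 7*1 + 0 = 7.
  i=2: a_2=1, p_2 = 1*8 + 1 = 9, q_2 = 1*7 + 1 = 8.
  i=3: a_3=12, p_3 = 12*9 + 8 = 116, q_3 = 12*8 + 7 = 103.
  i=4: a_4=3, p_4 = 3*116 + 9 = 357, q_4 = 3*103 + 8 = 317.
  i=5: a_5=12, p_5 = 12*357 + 116 = 4400, q_5 = 12*317 + 103 = 3907.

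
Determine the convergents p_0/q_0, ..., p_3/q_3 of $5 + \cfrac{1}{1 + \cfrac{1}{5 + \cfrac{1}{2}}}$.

5/1, 6/1, 35/6, 76/13

Using the convergent recurrence p_i = a_i*p_{i-1} + p_{i-2}, q_i = a_i*q_{i-1} + q_{i-2} with p_{-2}=0, p_{-1}=1, q_{-2}=1, q_{-1}=0:
  i=0: a_0=5, p_0 = 5*1 + 0 = 5, q_0 = 5*0 + 1 = 1.
  i=1: a_1=1, p_1 = 1*5 + 1 = 6, q_1 = 1*1 + 0 = 1.
  i=2: a_2=5, p_2 = 5*6 + 5 = 35, q_2 = 5*1 + 1 = 6.
  i=3: a_3=2, p_3 = 2*35 + 6 = 76, q_3 = 2*6 + 1 = 13.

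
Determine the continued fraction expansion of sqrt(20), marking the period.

Write x_i = (sqrt(20) + m_i)/d_i with (m_0, d_0) = (0, 1). a_0 = floor(sqrt(20)) = 4, since 4^2 = 16 <= 20 < 25 = 5^2.
Iterate m_{i+1} = d_i*a_i - m_i, d_{i+1} = (20 - m_{i+1}^2)/d_i, a_{i+1} = floor((a_0 + m_{i+1})/d_{i+1}):
  m_1 = 1*4 - 0 = 4, d_1 = (20 - 4^2)/1 = 4/1 = 4, a_1 = floor((4 + 4)/4) = 2.
  m_2 = 4*2 - 4 = 4, d_2 = (20 - 4^2)/4 = 4/4 = 1, a_2 = floor((4 + 4)/1) = 8.
  m_3 = 1*8 - 4 = 4, d_3 = (20 - 4^2)/1 = 4/1 = 4: (m_3, d_3) = (m_1, d_1) = (4, 4), so from here the quotients repeat a_1, a_2; the period length is 2.
Hence the expansion of sqrt(20) is a_0 = 4 followed by the repeating block 2, 8 (period 2).

[4; (2, 8)]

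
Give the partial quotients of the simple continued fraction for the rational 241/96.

Run the Euclidean algorithm on 241 and 96; the successive quotients are the partial quotients a_0, a_1, ... (each step inverts the fractional part left over by the previous one):
  241 = 2*96 + 49, so a_0 = 2.
  96 = 1*49 + 47, so a_1 = 1.
  49 = 1*47 + 2, so a_2 = 1.
  47 = 23*2 + 1, so a_3 = 23.
  2 = 2*1 + 0, so a_4 = 2.
The remainder reaches 0 after 5 divisions, so the expansion has 5 partial quotients, read off in order.

[2; 1, 1, 23, 2]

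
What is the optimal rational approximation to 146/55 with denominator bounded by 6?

Expand x = 146/55 as a continued fraction with the Euclidean algorithm:
  146 = 2*55 + 36, so a_0 = 2.
  55 = 1*36 + 19, so a_1 = 1.
  36 = 1*19 + 17, so a_2 = 1.
  19 = 1*17 + 2, so a_3 = 1.
  17 = 8*2 + 1, so a_4 = 8.
  2 = 2*1 + 0, so a_5 = 2.
so x = [2; 1, 1, 1, 8, 2].
Convergents (p_i = a_i*p_{i-1} + p_{i-2}, q_i = a_i*q_{i-1} + q_{i-2} with p_{-2}=0, p_{-1}=1, q_{-2}=1, q_{-1}=0), until the denominator exceeds 6:
  i=0: a_0=2, p_0 = 2*1 + 0 = 2, q_0 = 2*0 + 1 = 1.
  i=1: a_1=1, p_1 = 1*2 + 1 = 3, q_1 = 1*1 + 0 = 1.
  i=2: a_2=1, p_2 = 1*3 + 2 = 5, q_2 = 1*1 + 1 = 2.
  i=3: a_3=1, p_3 = 1*5 + 3 = 8, q_3 = 1*2 + 1 = 3.
  i=4: a_4=8, p_4 = 8*8 + 5 = 69, q_4 = 8*3 + 2 = 26.
q_4 = 26 > 6, so the last convergent with denominator <= 6 is p_3/q_3 = 8/3.
The closest fraction with denominator <= 6 is either p_3/q_3 or the intermediate fraction (k*p_3 + p_2)/(k*q_3 + q_2) with the largest k >= 1 whose denominator stays <= 6; these approach x as k grows, and every other convergent or intermediate fraction in range is farther away.
Largest k: floor((6 - q_2)/q_3) = floor((6 - 2)/3) = 1.
That gives (1*8 + 5)/(1*3 + 2) = 13/5.
Compare the errors: |x - 8/3| = |146*3 - 8*55|/(55*3) = 2/165, and |x - 13/5| = |146*5 - 13*55|/(55*5) = 15/275.
Cross-multiplying, 2*275 = 550 < 2475 = 15*165, so 2/165 is smaller: the convergent 8/3 is closer to x than 13/5.

8/3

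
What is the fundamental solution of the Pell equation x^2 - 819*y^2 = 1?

First expand sqrt(819) as a continued fraction. With x_i = (sqrt(819) + m_i)/d_i and (m_0, d_0) = (0, 1): a_0 = floor(sqrt(819)) = 28, since 28^2 = 784 <= 819 < 841 = 29^2.
Iterate m_{i+1} = d_i*a_i - m_i, d_{i+1} = (819 - m_{i+1}^2)/d_i, a_{i+1} = floor((a_0 + m_{i+1})/d_{i+1}):
  m_1 = 1*28 - 0 = 28, d_1 = (819 - 28^2)/1 = 35/1 = 35, a_1 = floor((28 + 28)/35) = 1.
  m_2 = 35*1 - 28 = 7, d_2 = (819 - 7^2)/35 = 770/35 = 22, a_2 = floor((28 + 7)/22) = 1.
  m_3 = 22*1 - 7 = 15, d_3 = (819 - 15^2)/22 = 594/22 = 27, a_3 = floor((28 + 15)/27) = 1.
  m_4 = 27*1 - 15 = 12, d_4 = (819 - 12^2)/27 = 675/27 = 25, a_4 = floor((28 + 12)/25) = 1.
  m_5 = 25*1 - 12 = 13, d_5 = (819 - 13^2)/25 = 650/25 = 26, a_5 = floor((28 + 13)/26) = 1.
  m_6 = 26*1 - 13 = 13, d_6 = (819 - 13^2)/26 = 650/26 = 25, a_6 = floor((28 + 13)/25) = 1.
  m_7 = 25*1 - 13 = 12, d_7 = (819 - 12^2)/25 = 675/25 = 27, a_7 = floor((28 + 12)/27) = 1.
  m_8 = 27*1 - 12 = 15, d_8 = (819 - 15^2)/27 = 594/27 = 22, a_8 = floor((28 + 15)/22) = 1.
  m_9 = 22*1 - 15 = 7, d_9 = (819 - 7^2)/22 = 770/22 = 35, a_9 = floor((28 + 7)/35) = 1.
  m_10 = 35*1 - 7 = 28, d_10 = (819 - 28^2)/35 = 35/35 = 1, a_10 = floor((28 + 28)/1) = 56.
  m_11 = 1*56 - 28 = 28, d_11 = (819 - 28^2)/1 = 35/1 = 35: (m_11, d_11) = (m_1, d_1) = (28, 35), so from here the quotients repeat a_1, ..., a_10; the period length is 10.
So sqrt(819) = [28; (1, 1, 1, 1, 1, 1, 1, 1, 1, 56)] with period length k = 10.
k is even, so the fundamental solution of x^2 - 819y^2 = 1 is (p_{k-1}, q_{k-1}) = (p_9, q_9); compute convergents through index 9.
Convergents (p_i = a_i*p_{i-1} + p_{i-2}, q_i = a_i*q_{i-1} + q_{i-2} with p_{-2}=0, p_{-1}=1, q_{-2}=1, q_{-1}=0):
  i=0: a_0=28, p_0 = 28*1 + 0 = 28, q_0 = 28*0 + 1 = 1.
  i=1: a_1=1, p_1 = 1*28 + 1 = 29, q_1 = 1*1 + 0 = 1.
  i=2: a_2=1, p_2 = 1*29 + 28 = 57, q_2 = 1*1 + 1 = 2.
  i=3: a_3=1, p_3 = 1*57 + 29 = 86, q_3 = 1*2 + 1 = 3.
  i=4: a_4=1, p_4 = 1*86 + 57 = 143, q_4 = 1*3 + 2 = 5.
  i=5: a_5=1, p_5 = 1*143 + 86 = 229, q_5 = 1*5 + 3 = 8.
  i=6: a_6=1, p_6 = 1*229 + 143 = 372, q_6 = 1*8 + 5 = 13.
  i=7: a_7=1, p_7 = 1*372 + 229 = 601, q_7 = 1*13 + 8 = 21.
  i=8: a_8=1, p_8 = 1*601 + 372 = 973, q_8 = 1*21 + 13 = 34.
  i=9: a_9=1, p_9 = 1*973 + 601 = 1574, q_9 = 1*34 + 21 = 55.
Check: 1574^2 - 819*55^2 = 2477476 - 2477475 = 1, so (x, y) = (1574, 55) solves the equation, and by the theorem it is the least positive solution.

(x, y) = (1574, 55)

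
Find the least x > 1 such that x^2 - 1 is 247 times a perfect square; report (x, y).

(x, y) = (85292, 5427)

First expand sqrt(247) as a continued fraction. With x_i = (sqrt(247) + m_i)/d_i and (m_0, d_0) = (0, 1): a_0 = floor(sqrt(247)) = 15, since 15^2 = 225 <= 247 < 256 = 16^2.
Iterate m_{i+1} = d_i*a_i - m_i, d_{i+1} = (247 - m_{i+1}^2)/d_i, a_{i+1} = floor((a_0 + m_{i+1})/d_{i+1}):
  m_1 = 1*15 - 0 = 15, d_1 = (247 - 15^2)/1 = 22/1 = 22, a_1 = floor((15 + 15)/22) = 1.
  m_2 = 22*1 - 15 = 7, d_2 = (247 - 7^2)/22 = 198/22 = 9, a_2 = floor((15 + 7)/9) = 2.
  m_3 = 9*2 - 7 = 11, d_3 = (247 - 11^2)/9 = 126/9 = 14, a_3 = floor((15 + 11)/14) = 1.
  m_4 = 14*1 - 11 = 3, d_4 = (247 - 3^2)/14 = 238/14 = 17, a_4 = floor((15 + 3)/17) = 1.
  m_5 = 17*1 - 3 = 14, d_5 = (247 - 14^2)/17 = 51/17 = 3, a_5 = floor((15 + 14)/3) = 9.
  m_6 = 3*9 - 14 = 13, d_6 = (247 - 13^2)/3 = 78/3 = 26, a_6 = floor((15 + 13)/26) = 1.
  m_7 = 26*1 - 13 = 13, d_7 = (247 - 13^2)/26 = 78/26 = 3, a_7 = floor((15 + 13)/3) = 9.
  m_8 = 3*9 - 13 = 14, d_8 = (247 - 14^2)/3 = 51/3 = 17, a_8 = floor((15 + 14)/17) = 1.
  m_9 = 17*1 - 14 = 3, d_9 = (247 - 3^2)/17 = 238/17 = 14, a_9 = floor((15 + 3)/14) = 1.
  m_10 = 14*1 - 3 = 11, d_10 = (247 - 11^2)/14 = 126/14 = 9, a_10 = floor((15 + 11)/9) = 2.
  m_11 = 9*2 - 11 = 7, d_11 = (247 - 7^2)/9 = 198/9 = 22, a_11 = floor((15 + 7)/22) = 1.
  m_12 = 22*1 - 7 = 15, d_12 = (247 - 15^2)/22 = 22/22 = 1, a_12 = floor((15 + 15)/1) = 30.
  m_13 = 1*30 - 15 = 15, d_13 = (247 - 15^2)/1 = 22/1 = 22: (m_13, d_13) = (m_1, d_1) = (15, 22), so from here the quotients repeat a_1, ..., a_12; the period length is 12.
So sqrt(247) = [15; (1, 2, 1, 1, 9, 1, 9, 1, 1, 2, 1, 30)] with period length k = 12.
k is even, so the fundamental solution of x^2 - 247y^2 = 1 is (p_{k-1}, q_{k-1}) = (p_11, q_11); compute convergents through index 11.
Convergents (p_i = a_i*p_{i-1} + p_{i-2}, q_i = a_i*q_{i-1} + q_{i-2} with p_{-2}=0, p_{-1}=1, q_{-2}=1, q_{-1}=0):
  i=0: a_0=15, p_0 = 15*1 + 0 = 15, q_0 = 15*0 + 1 = 1.
  i=1: a_1=1, p_1 = 1*15 + 1 = 16, q_1 = 1*1 + 0 = 1.
  i=2: a_2=2, p_2 = 2*16 + 15 = 47, q_2 = 2*1 + 1 = 3.
  i=3: a_3=1, p_3 = 1*47 + 16 = 63, q_3 = 1*3 + 1 = 4.
  i=4: a_4=1, p_4 = 1*63 + 47 = 110, q_4 = 1*4 + 3 = 7.
  i=5: a_5=9, p_5 = 9*110 + 63 = 1053, q_5 = 9*7 + 4 = 67.
  i=6: a_6=1, p_6 = 1*1053 + 110 = 1163, q_6 = 1*67 + 7 = 74.
  i=7: a_7=9, p_7 = 9*1163 + 1053 = 11520, q_7 = 9*74 + 67 = 733.
  i=8: a_8=1, p_8 = 1*11520 + 1163 = 12683, q_8 = 1*733 + 74 = 807.
  i=9: a_9=1, p_9 = 1*12683 + 11520 = 24203, q_9 = 1*807 + 733 = 1540.
  i=10: a_10=2, p_10 = 2*24203 + 12683 = 61089, q_10 = 2*1540 + 807 = 3887.
  i=11: a_11=1, p_11 = 1*61089 + 24203 = 85292, q_11 = 1*3887 + 1540 = 5427.
Check: 85292^2 - 247*5427^2 = 7274725264 - 7274725263 = 1, so (x, y) = (85292, 5427) solves the equation, and by the theorem it is the least positive solution.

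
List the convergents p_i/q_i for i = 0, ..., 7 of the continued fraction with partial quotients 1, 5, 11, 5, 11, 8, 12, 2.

Using the convergent recurrence p_i = a_i*p_{i-1} + p_{i-2}, q_i = a_i*q_{i-1} + q_{i-2} with p_{-2}=0, p_{-1}=1, q_{-2}=1, q_{-1}=0:
  i=0: a_0=1, p_0 = 1*1 + 0 = 1, q_0 = 1*0 + 1 = 1.
  i=1: a_1=5, p_1 = 5*1 + 1 = 6, q_1 = 5*1 + 0 = 5.
  i=2: a_2=11, p_2 = 11*6 + 1 = 67, q_2 = 11*5 + 1 = 56.
  i=3: a_3=5, p_3 = 5*67 + 6 = 341, q_3 = 5*56 + 5 = 285.
  i=4: a_4=11, p_4 = 11*341 + 67 = 3818, q_4 = 11*285 + 56 = 3191.
  i=5: a_5=8, p_5 = 8*3818 + 341 = 30885, q_5 = 8*3191 + 285 = 25813.
  i=6: a_6=12, p_6 = 12*30885 + 3818 = 374438, q_6 = 12*25813 + 3191 = 312947.
  i=7: a_7=2, p_7 = 2*374438 + 30885 = 779761, q_7 = 2*312947 + 25813 = 651707.

1/1, 6/5, 67/56, 341/285, 3818/3191, 30885/25813, 374438/312947, 779761/651707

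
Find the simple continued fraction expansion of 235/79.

Run the Euclidean algorithm on 235 and 79; the successive quotients are the partial quotients a_0, a_1, ... (each step inverts the fractional part left over by the previous one):
  235 = 2*79 + 77, so a_0 = 2.
  79 = 1*77 + 2, so a_1 = 1.
  77 = 38*2 + 1, so a_2 = 38.
  2 = 2*1 + 0, so a_3 = 2.
The remainder reaches 0 after 4 divisions, so the expansion has 4 partial quotients, read off in order.

[2; 1, 38, 2]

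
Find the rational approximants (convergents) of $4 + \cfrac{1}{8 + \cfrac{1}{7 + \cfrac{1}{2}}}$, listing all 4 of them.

Using the convergent recurrence p_i = a_i*p_{i-1} + p_{i-2}, q_i = a_i*q_{i-1} + q_{i-2} with p_{-2}=0, p_{-1}=1, q_{-2}=1, q_{-1}=0:
  i=0: a_0=4, p_0 = 4*1 + 0 = 4, q_0 = 4*0 + 1 = 1.
  i=1: a_1=8, p_1 = 8*4 + 1 = 33, q_1 = 8*1 + 0 = 8.
  i=2: a_2=7, p_2 = 7*33 + 4 = 235, q_2 = 7*8 + 1 = 57.
  i=3: a_3=2, p_3 = 2*235 + 33 = 503, q_3 = 2*57 + 8 = 122.

4/1, 33/8, 235/57, 503/122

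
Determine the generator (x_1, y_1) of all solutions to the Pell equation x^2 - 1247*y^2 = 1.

First expand sqrt(1247) as a continued fraction. With x_i = (sqrt(1247) + m_i)/d_i and (m_0, d_0) = (0, 1): a_0 = floor(sqrt(1247)) = 35, since 35^2 = 1225 <= 1247 < 1296 = 36^2.
Iterate m_{i+1} = d_i*a_i - m_i, d_{i+1} = (1247 - m_{i+1}^2)/d_i, a_{i+1} = floor((a_0 + m_{i+1})/d_{i+1}):
  m_1 = 1*35 - 0 = 35, d_1 = (1247 - 35^2)/1 = 22/1 = 22, a_1 = floor((35 + 35)/22) = 3.
  m_2 = 22*3 - 35 = 31, d_2 = (1247 - 31^2)/22 = 286/22 = 13, a_2 = floor((35 + 31)/13) = 5.
  m_3 = 13*5 - 31 = 34, d_3 = (1247 - 34^2)/13 = 91/13 = 7, a_3 = floor((35 + 34)/7) = 9.
  m_4 = 7*9 - 34 = 29, d_4 = (1247 - 29^2)/7 = 406/7 = 58, a_4 = floor((35 + 29)/58) = 1.
  m_5 = 58*1 - 29 = 29, d_5 = (1247 - 29^2)/58 = 406/58 = 7, a_5 = floor((35 + 29)/7) = 9.
  m_6 = 7*9 - 29 = 34, d_6 = (1247 - 34^2)/7 = 91/7 = 13, a_6 = floor((35 + 34)/13) = 5.
  m_7 = 13*5 - 34 = 31, d_7 = (1247 - 31^2)/13 = 286/13 = 22, a_7 = floor((35 + 31)/22) = 3.
  m_8 = 22*3 - 31 = 35, d_8 = (1247 - 35^2)/22 = 22/22 = 1, a_8 = floor((35 + 35)/1) = 70.
  m_9 = 1*70 - 35 = 35, d_9 = (1247 - 35^2)/1 = 22/1 = 22: (m_9, d_9) = (m_1, d_1) = (35, 22), so from here the quotients repeat a_1, ..., a_8; the period length is 8.
So sqrt(1247) = [35; (3, 5, 9, 1, 9, 5, 3, 70)] with period length k = 8.
k is even, so the fundamental solution of x^2 - 1247y^2 = 1 is (p_{k-1}, q_{k-1}) = (p_7, q_7); compute convergents through index 7.
Convergents (p_i = a_i*p_{i-1} + p_{i-2}, q_i = a_i*q_{i-1} + q_{i-2} with p_{-2}=0, p_{-1}=1, q_{-2}=1, q_{-1}=0):
  i=0: a_0=35, p_0 = 35*1 + 0 = 35, q_0 = 35*0 + 1 = 1.
  i=1: a_1=3, p_1 = 3*35 + 1 = 106, q_1 = 3*1 + 0 = 3.
  i=2: a_2=5, p_2 = 5*106 + 35 = 565, q_2 = 5*3 + 1 = 16.
  i=3: a_3=9, p_3 = 9*565 + 106 = 5191, q_3 = 9*16 + 3 = 147.
  i=4: a_4=1, p_4 = 1*5191 + 565 = 5756, q_4 = 1*147 + 16 = 163.
  i=5: a_5=9, p_5 = 9*5756 + 5191 = 56995, q_5 = 9*163 + 147 = 1614.
  i=6: a_6=5, p_6 = 5*56995 + 5756 = 290731, q_6 = 5*1614 + 163 = 8233.
  i=7: a_7=3, p_7 = 3*290731 + 56995 = 929188, q_7 = 3*8233 + 1614 = 26313.
Check: 929188^2 - 1247*26313^2 = 863390339344 - 863390339343 = 1, so (x, y) = (929188, 26313) solves the equation, and by the theorem it is the least positive solution.

(x, y) = (929188, 26313)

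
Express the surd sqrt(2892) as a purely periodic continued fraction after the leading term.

[53; (1, 3, 2, 26, 2, 3, 1, 106)]

Write x_i = (sqrt(2892) + m_i)/d_i with (m_0, d_0) = (0, 1). a_0 = floor(sqrt(2892)) = 53, since 53^2 = 2809 <= 2892 < 2916 = 54^2.
Iterate m_{i+1} = d_i*a_i - m_i, d_{i+1} = (2892 - m_{i+1}^2)/d_i, a_{i+1} = floor((a_0 + m_{i+1})/d_{i+1}):
  m_1 = 1*53 - 0 = 53, d_1 = (2892 - 53^2)/1 = 83/1 = 83, a_1 = floor((53 + 53)/83) = 1.
  m_2 = 83*1 - 53 = 30, d_2 = (2892 - 30^2)/83 = 1992/83 = 24, a_2 = floor((53 + 30)/24) = 3.
  m_3 = 24*3 - 30 = 42, d_3 = (2892 - 42^2)/24 = 1128/24 = 47, a_3 = floor((53 + 42)/47) = 2.
  m_4 = 47*2 - 42 = 52, d_4 = (2892 - 52^2)/47 = 188/47 = 4, a_4 = floor((53 + 52)/4) = 26.
  m_5 = 4*26 - 52 = 52, d_5 = (2892 - 52^2)/4 = 188/4 = 47, a_5 = floor((53 + 52)/47) = 2.
  m_6 = 47*2 - 52 = 42, d_6 = (2892 - 42^2)/47 = 1128/47 = 24, a_6 = floor((53 + 42)/24) = 3.
  m_7 = 24*3 - 42 = 30, d_7 = (2892 - 30^2)/24 = 1992/24 = 83, a_7 = floor((53 + 30)/83) = 1.
  m_8 = 83*1 - 30 = 53, d_8 = (2892 - 53^2)/83 = 83/83 = 1, a_8 = floor((53 + 53)/1) = 106.
  m_9 = 1*106 - 53 = 53, d_9 = (2892 - 53^2)/1 = 83/1 = 83: (m_9, d_9) = (m_1, d_1) = (53, 83), so from here the quotients repeat a_1, ..., a_8; the period length is 8.
Hence the expansion of sqrt(2892) is a_0 = 53 followed by the repeating block 1, 3, 2, 26, 2, 3, 1, 106 (period 8).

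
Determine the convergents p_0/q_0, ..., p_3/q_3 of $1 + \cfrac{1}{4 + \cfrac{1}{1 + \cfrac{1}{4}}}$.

1/1, 5/4, 6/5, 29/24

Using the convergent recurrence p_i = a_i*p_{i-1} + p_{i-2}, q_i = a_i*q_{i-1} + q_{i-2} with p_{-2}=0, p_{-1}=1, q_{-2}=1, q_{-1}=0:
  i=0: a_0=1, p_0 = 1*1 + 0 = 1, q_0 = 1*0 + 1 = 1.
  i=1: a_1=4, p_1 = 4*1 + 1 = 5, q_1 = 4*1 + 0 = 4.
  i=2: a_2=1, p_2 = 1*5 + 1 = 6, q_2 = 1*4 + 1 = 5.
  i=3: a_3=4, p_3 = 4*6 + 5 = 29, q_3 = 4*5 + 4 = 24.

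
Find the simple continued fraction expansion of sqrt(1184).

Write x_i = (sqrt(1184) + m_i)/d_i with (m_0, d_0) = (0, 1). a_0 = floor(sqrt(1184)) = 34, since 34^2 = 1156 <= 1184 < 1225 = 35^2.
Iterate m_{i+1} = d_i*a_i - m_i, d_{i+1} = (1184 - m_{i+1}^2)/d_i, a_{i+1} = floor((a_0 + m_{i+1})/d_{i+1}):
  m_1 = 1*34 - 0 = 34, d_1 = (1184 - 34^2)/1 = 28/1 = 28, a_1 = floor((34 + 34)/28) = 2.
  m_2 = 28*2 - 34 = 22, d_2 = (1184 - 22^2)/28 = 700/28 = 25, a_2 = floor((34 + 22)/25) = 2.
  m_3 = 25*2 - 22 = 28, d_3 = (1184 - 28^2)/25 = 400/25 = 16, a_3 = floor((34 + 28)/16) = 3.
  m_4 = 16*3 - 28 = 20, d_4 = (1184 - 20^2)/16 = 784/16 = 49, a_4 = floor((34 + 20)/49) = 1.
  m_5 = 49*1 - 20 = 29, d_5 = (1184 - 29^2)/49 = 343/49 = 7, a_5 = floor((34 + 29)/7) = 9.
  m_6 = 7*9 - 29 = 34, d_6 = (1184 - 34^2)/7 = 28/7 = 4, a_6 = floor((34 + 34)/4) = 17.
  m_7 = 4*17 - 34 = 34, d_7 = (1184 - 34^2)/4 = 28/4 = 7, a_7 = floor((34 + 34)/7) = 9.
  m_8 = 7*9 - 34 = 29, d_8 = (1184 - 29^2)/7 = 343/7 = 49, a_8 = floor((34 + 29)/49) = 1.
  m_9 = 49*1 - 29 = 20, d_9 = (1184 - 20^2)/49 = 784/49 = 16, a_9 = floor((34 + 20)/16) = 3.
  m_10 = 16*3 - 20 = 28, d_10 = (1184 - 28^2)/16 = 400/16 = 25, a_10 = floor((34 + 28)/25) = 2.
  m_11 = 25*2 - 28 = 22, d_11 = (1184 - 22^2)/25 = 700/25 = 28, a_11 = floor((34 + 22)/28) = 2.
  m_12 = 28*2 - 22 = 34, d_12 = (1184 - 34^2)/28 = 28/28 = 1, a_12 = floor((34 + 34)/1) = 68.
  m_13 = 1*68 - 34 = 34, d_13 = (1184 - 34^2)/1 = 28/1 = 28: (m_13, d_13) = (m_1, d_1) = (34, 28), so from here the quotients repeat a_1, ..., a_12; the period length is 12.
Hence the expansion of sqrt(1184) is a_0 = 34 followed by the repeating block 2, 2, 3, 1, 9, 17, 9, 1, 3, 2, 2, 68 (period 12).

[34; (2, 2, 3, 1, 9, 17, 9, 1, 3, 2, 2, 68)]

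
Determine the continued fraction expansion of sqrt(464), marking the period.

[21; (1, 1, 5, 1, 1, 1, 5, 1, 1, 42)]

Write x_i = (sqrt(464) + m_i)/d_i with (m_0, d_0) = (0, 1). a_0 = floor(sqrt(464)) = 21, since 21^2 = 441 <= 464 < 484 = 22^2.
Iterate m_{i+1} = d_i*a_i - m_i, d_{i+1} = (464 - m_{i+1}^2)/d_i, a_{i+1} = floor((a_0 + m_{i+1})/d_{i+1}):
  m_1 = 1*21 - 0 = 21, d_1 = (464 - 21^2)/1 = 23/1 = 23, a_1 = floor((21 + 21)/23) = 1.
  m_2 = 23*1 - 21 = 2, d_2 = (464 - 2^2)/23 = 460/23 = 20, a_2 = floor((21 + 2)/20) = 1.
  m_3 = 20*1 - 2 = 18, d_3 = (464 - 18^2)/20 = 140/20 = 7, a_3 = floor((21 + 18)/7) = 5.
  m_4 = 7*5 - 18 = 17, d_4 = (464 - 17^2)/7 = 175/7 = 25, a_4 = floor((21 + 17)/25) = 1.
  m_5 = 25*1 - 17 = 8, d_5 = (464 - 8^2)/25 = 400/25 = 16, a_5 = floor((21 + 8)/16) = 1.
  m_6 = 16*1 - 8 = 8, d_6 = (464 - 8^2)/16 = 400/16 = 25, a_6 = floor((21 + 8)/25) = 1.
  m_7 = 25*1 - 8 = 17, d_7 = (464 - 17^2)/25 = 175/25 = 7, a_7 = floor((21 + 17)/7) = 5.
  m_8 = 7*5 - 17 = 18, d_8 = (464 - 18^2)/7 = 140/7 = 20, a_8 = floor((21 + 18)/20) = 1.
  m_9 = 20*1 - 18 = 2, d_9 = (464 - 2^2)/20 = 460/20 = 23, a_9 = floor((21 + 2)/23) = 1.
  m_10 = 23*1 - 2 = 21, d_10 = (464 - 21^2)/23 = 23/23 = 1, a_10 = floor((21 + 21)/1) = 42.
  m_11 = 1*42 - 21 = 21, d_11 = (464 - 21^2)/1 = 23/1 = 23: (m_11, d_11) = (m_1, d_1) = (21, 23), so from here the quotients repeat a_1, ..., a_10; the period length is 10.
Hence the expansion of sqrt(464) is a_0 = 21 followed by the repeating block 1, 1, 5, 1, 1, 1, 5, 1, 1, 42 (period 10).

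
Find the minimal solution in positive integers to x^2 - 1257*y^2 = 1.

First expand sqrt(1257) as a continued fraction. With x_i = (sqrt(1257) + m_i)/d_i and (m_0, d_0) = (0, 1): a_0 = floor(sqrt(1257)) = 35, since 35^2 = 1225 <= 1257 < 1296 = 36^2.
Iterate m_{i+1} = d_i*a_i - m_i, d_{i+1} = (1257 - m_{i+1}^2)/d_i, a_{i+1} = floor((a_0 + m_{i+1})/d_{i+1}):
  m_1 = 1*35 - 0 = 35, d_1 = (1257 - 35^2)/1 = 32/1 = 32, a_1 = floor((35 + 35)/32) = 2.
  m_2 = 32*2 - 35 = 29, d_2 = (1257 - 29^2)/32 = 416/32 = 13, a_2 = floor((35 + 29)/13) = 4.
  m_3 = 13*4 - 29 = 23, d_3 = (1257 - 23^2)/13 = 728/13 = 56, a_3 = floor((35 + 23)/56) = 1.
  m_4 = 56*1 - 23 = 33, d_4 = (1257 - 33^2)/56 = 168/56 = 3, a_4 = floor((35 + 33)/3) = 22.
  m_5 = 3*22 - 33 = 33, d_5 = (1257 - 33^2)/3 = 168/3 = 56, a_5 = floor((35 + 33)/56) = 1.
  m_6 = 56*1 - 33 = 23, d_6 = (1257 - 23^2)/56 = 728/56 = 13, a_6 = floor((35 + 23)/13) = 4.
  m_7 = 13*4 - 23 = 29, d_7 = (1257 - 29^2)/13 = 416/13 = 32, a_7 = floor((35 + 29)/32) = 2.
  m_8 = 32*2 - 29 = 35, d_8 = (1257 - 35^2)/32 = 32/32 = 1, a_8 = floor((35 + 35)/1) = 70.
  m_9 = 1*70 - 35 = 35, d_9 = (1257 - 35^2)/1 = 32/1 = 32: (m_9, d_9) = (m_1, d_1) = (35, 32), so from here the quotients repeat a_1, ..., a_8; the period length is 8.
So sqrt(1257) = [35; (2, 4, 1, 22, 1, 4, 2, 70)] with period length k = 8.
k is even, so the fundamental solution of x^2 - 1257y^2 = 1 is (p_{k-1}, q_{k-1}) = (p_7, q_7); compute convergents through index 7.
Convergents (p_i = a_i*p_{i-1} + p_{i-2}, q_i = a_i*q_{i-1} + q_{i-2} with p_{-2}=0, p_{-1}=1, q_{-2}=1, q_{-1}=0):
  i=0: a_0=35, p_0 = 35*1 + 0 = 35, q_0 = 35*0 + 1 = 1.
  i=1: a_1=2, p_1 = 2*35 + 1 = 71, q_1 = 2*1 + 0 = 2.
  i=2: a_2=4, p_2 = 4*71 + 35 = 319, q_2 = 4*2 + 1 = 9.
  i=3: a_3=1, p_3 = 1*319 + 71 = 390, q_3 = 1*9 + 2 = 11.
  i=4: a_4=22, p_4 = 22*390 + 319 = 8899, q_4 = 22*11 + 9 = 251.
  i=5: a_5=1, p_5 = 1*8899 + 390 = 9289, q_5 = 1*251 + 11 = 262.
  i=6: a_6=4, p_6 = 4*9289 + 8899 = 46055, q_6 = 4*262 + 251 = 1299.
  i=7: a_7=2, p_7 = 2*46055 + 9289 = 101399, q_7 = 2*1299 + 262 = 2860.
Check: 101399^2 - 1257*2860^2 = 10281757201 - 10281757200 = 1, so (x, y) = (101399, 2860) solves the equation, and by the theorem it is the least positive solution.

(x, y) = (101399, 2860)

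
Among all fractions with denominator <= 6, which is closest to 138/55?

Expand x = 138/55 as a continued fraction with the Euclidean algorithm:
  138 = 2*55 + 28, so a_0 = 2.
  55 = 1*28 + 27, so a_1 = 1.
  28 = 1*27 + 1, so a_2 = 1.
  27 = 27*1 + 0, so a_3 = 27.
so x = [2; 1, 1, 27].
Convergents (p_i = a_i*p_{i-1} + p_{i-2}, q_i = a_i*q_{i-1} + q_{i-2} with p_{-2}=0, p_{-1}=1, q_{-2}=1, q_{-1}=0), until the denominator exceeds 6:
  i=0: a_0=2, p_0 = 2*1 + 0 = 2, q_0 = 2*0 + 1 = 1.
  i=1: a_1=1, p_1 = 1*2 + 1 = 3, q_1 = 1*1 + 0 = 1.
  i=2: a_2=1, p_2 = 1*3 + 2 = 5, q_2 = 1*1 + 1 = 2.
  i=3: a_3=27, p_3 = 27*5 + 3 = 138, q_3 = 27*2 + 1 = 55.
q_3 = 55 > 6, so the last convergent with denominator <= 6 is p_2/q_2 = 5/2.
The closest fraction with denominator <= 6 is either p_2/q_2 or the intermediate fraction (k*p_2 + p_1)/(k*q_2 + q_1) with the largest k >= 1 whose denominator stays <= 6; these approach x as k grows, and every other convergent or intermediate fraction in range is farther away.
Largest k: floor((6 - q_1)/q_2) = floor((6 - 1)/2) = 2.
That gives (2*5 + 3)/(2*2 + 1) = 13/5.
Compare the errors: |x - 5/2| = |138*2 - 5*55|/(55*2) = 1/110, and |x - 13/5| = |138*5 - 13*55|/(55*5) = 25/275.
Cross-multiplying, 1*275 = 275 < 2750 = 25*110, so 1/110 is smaller: the convergent 5/2 is closer to x than 13/5.

5/2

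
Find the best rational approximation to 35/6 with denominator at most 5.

Expand x = 35/6 as a continued fraction with the Euclidean algorithm:
  35 = 5*6 + 5, so a_0 = 5.
  6 = 1*5 + 1, so a_1 = 1.
  5 = 5*1 + 0, so a_2 = 5.
so x = [5; 1, 5].
Convergents (p_i = a_i*p_{i-1} + p_{i-2}, q_i = a_i*q_{i-1} + q_{i-2} with p_{-2}=0, p_{-1}=1, q_{-2}=1, q_{-1}=0), until the denominator exceeds 5:
  i=0: a_0=5, p_0 = 5*1 + 0 = 5, q_0 = 5*0 + 1 = 1.
  i=1: a_1=1, p_1 = 1*5 + 1 = 6, q_1 = 1*1 + 0 = 1.
  i=2: a_2=5, p_2 = 5*6 + 5 = 35, q_2 = 5*1 + 1 = 6.
q_2 = 6 > 5, so the last convergent with denominator <= 5 is p_1/q_1 = 6/1.
The closest fraction with denominator <= 5 is either p_1/q_1 or the intermediate fraction (k*p_1 + p_0)/(k*q_1 + q_0) with the largest k >= 1 whose denominator stays <= 5; these approach x as k grows, and every other convergent or intermediate fraction in range is farther away.
Largest k: floor((5 - q_0)/q_1) = floor((5 - 1)/1) = 4.
That gives (4*6 + 5)/(4*1 + 1) = 29/5.
Compare the errors: |x - 6/1| = |35*1 - 6*6|/(6*1) = 1/6, and |x - 29/5| = |35*5 - 29*6|/(6*5) = 1/30.
Cross-multiplying, 1*6 = 6 < 30 = 1*30, so 1/30 is smaller: the intermediate fraction 29/5 is closer to x than 6/1.

29/5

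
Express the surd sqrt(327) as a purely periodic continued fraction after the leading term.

Write x_i = (sqrt(327) + m_i)/d_i with (m_0, d_0) = (0, 1). a_0 = floor(sqrt(327)) = 18, since 18^2 = 324 <= 327 < 361 = 19^2.
Iterate m_{i+1} = d_i*a_i - m_i, d_{i+1} = (327 - m_{i+1}^2)/d_i, a_{i+1} = floor((a_0 + m_{i+1})/d_{i+1}):
  m_1 = 1*18 - 0 = 18, d_1 = (327 - 18^2)/1 = 3/1 = 3, a_1 = floor((18 + 18)/3) = 12.
  m_2 = 3*12 - 18 = 18, d_2 = (327 - 18^2)/3 = 3/3 = 1, a_2 = floor((18 + 18)/1) = 36.
  m_3 = 1*36 - 18 = 18, d_3 = (327 - 18^2)/1 = 3/1 = 3: (m_3, d_3) = (m_1, d_1) = (18, 3), so from here the quotients repeat a_1, a_2; the period length is 2.
Hence the expansion of sqrt(327) is a_0 = 18 followed by the repeating block 12, 36 (period 2).

[18; (12, 36)]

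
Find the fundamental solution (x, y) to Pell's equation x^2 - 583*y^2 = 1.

First expand sqrt(583) as a continued fraction. With x_i = (sqrt(583) + m_i)/d_i and (m_0, d_0) = (0, 1): a_0 = floor(sqrt(583)) = 24, since 24^2 = 576 <= 583 < 625 = 25^2.
Iterate m_{i+1} = d_i*a_i - m_i, d_{i+1} = (583 - m_{i+1}^2)/d_i, a_{i+1} = floor((a_0 + m_{i+1})/d_{i+1}):
  m_1 = 1*24 - 0 = 24, d_1 = (583 - 24^2)/1 = 7/1 = 7, a_1 = floor((24 + 24)/7) = 6.
  m_2 = 7*6 - 24 = 18, d_2 = (583 - 18^2)/7 = 259/7 = 37, a_2 = floor((24 + 18)/37) = 1.
  m_3 = 37*1 - 18 = 19, d_3 = (583 - 19^2)/37 = 222/37 = 6, a_3 = floor((24 + 19)/6) = 7.
  m_4 = 6*7 - 19 = 23, d_4 = (583 - 23^2)/6 = 54/6 = 9, a_4 = floor((24 + 23)/9) = 5.
  m_5 = 9*5 - 23 = 22, d_5 = (583 - 22^2)/9 = 99/9 = 11, a_5 = floor((24 + 22)/11) = 4.
  m_6 = 11*4 - 22 = 22, d_6 = (583 - 22^2)/11 = 99/11 = 9, a_6 = floor((24 + 22)/9) = 5.
  m_7 = 9*5 - 22 = 23, d_7 = (583 - 23^2)/9 = 54/9 = 6, a_7 = floor((24 + 23)/6) = 7.
  m_8 = 6*7 - 23 = 19, d_8 = (583 - 19^2)/6 = 222/6 = 37, a_8 = floor((24 + 19)/37) = 1.
  m_9 = 37*1 - 19 = 18, d_9 = (583 - 18^2)/37 = 259/37 = 7, a_9 = floor((24 + 18)/7) = 6.
  m_10 = 7*6 - 18 = 24, d_10 = (583 - 24^2)/7 = 7/7 = 1, a_10 = floor((24 + 24)/1) = 48.
  m_11 = 1*48 - 24 = 24, d_11 = (583 - 24^2)/1 = 7/1 = 7: (m_11, d_11) = (m_1, d_1) = (24, 7), so from here the quotients repeat a_1, ..., a_10; the period length is 10.
So sqrt(583) = [24; (6, 1, 7, 5, 4, 5, 7, 1, 6, 48)] with period length k = 10.
k is even, so the fundamental solution of x^2 - 583y^2 = 1 is (p_{k-1}, q_{k-1}) = (p_9, q_9); compute convergents through index 9.
Convergents (p_i = a_i*p_{i-1} + p_{i-2}, q_i = a_i*q_{i-1} + q_{i-2} with p_{-2}=0, p_{-1}=1, q_{-2}=1, q_{-1}=0):
  i=0: a_0=24, p_0 = 24*1 + 0 = 24, q_0 = 24*0 + 1 = 1.
  i=1: a_1=6, p_1 = 6*24 + 1 = 145, q_1 = 6*1 + 0 = 6.
  i=2: a_2=1, p_2 = 1*145 + 24 = 169, q_2 = 1*6 + 1 = 7.
  i=3: a_3=7, p_3 = 7*169 + 145 = 1328, q_3 = 7*7 + 6 = 55.
  i=4: a_4=5, p_4 = 5*1328 + 169 = 6809, q_4 = 5*55 + 7 = 282.
  i=5: a_5=4, p_5 = 4*6809 + 1328 = 28564, q_5 = 4*282 + 55 = 1183.
  i=6: a_6=5, p_6 = 5*28564 + 6809 = 149629, q_6 = 5*1183 + 282 = 6197.
  i=7: a_7=7, p_7 = 7*149629 + 28564 = 1075967, q_7 = 7*6197 + 1183 = 44562.
  i=8: a_8=1, p_8 = 1*1075967 + 149629 = 1225596, q_8 = 1*44562 + 6197 = 50759.
  i=9: a_9=6, p_9 = 6*1225596 + 1075967 = 8429543, q_9 = 6*50759 + 44562 = 349116.
Check: 8429543^2 - 583*349116^2 = 71057195188849 - 71057195188848 = 1, so (x, y) = (8429543, 349116) solves the equation, and by the theorem it is the least positive solution.

(x, y) = (8429543, 349116)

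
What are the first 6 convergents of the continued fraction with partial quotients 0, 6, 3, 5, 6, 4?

0/1, 1/6, 3/19, 16/101, 99/625, 412/2601

Using the convergent recurrence p_i = a_i*p_{i-1} + p_{i-2}, q_i = a_i*q_{i-1} + q_{i-2} with p_{-2}=0, p_{-1}=1, q_{-2}=1, q_{-1}=0:
  i=0: a_0=0, p_0 = 0*1 + 0 = 0, q_0 = 0*0 + 1 = 1.
  i=1: a_1=6, p_1 = 6*0 + 1 = 1, q_1 = 6*1 + 0 = 6.
  i=2: a_2=3, p_2 = 3*1 + 0 = 3, q_2 = 3*6 + 1 = 19.
  i=3: a_3=5, p_3 = 5*3 + 1 = 16, q_3 = 5*19 + 6 = 101.
  i=4: a_4=6, p_4 = 6*16 + 3 = 99, q_4 = 6*101 + 19 = 625.
  i=5: a_5=4, p_5 = 4*99 + 16 = 412, q_5 = 4*625 + 101 = 2601.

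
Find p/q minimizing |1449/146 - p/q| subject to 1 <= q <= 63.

Expand x = 1449/146 as a continued fraction with the Euclidean algorithm:
  1449 = 9*146 + 135, so a_0 = 9.
  146 = 1*135 + 11, so a_1 = 1.
  135 = 12*11 + 3, so a_2 = 12.
  11 = 3*3 + 2, so a_3 = 3.
  3 = 1*2 + 1, so a_4 = 1.
  2 = 2*1 + 0, so a_5 = 2.
so x = [9; 1, 12, 3, 1, 2].
Convergents (p_i = a_i*p_{i-1} + p_{i-2}, q_i = a_i*q_{i-1} + q_{i-2} with p_{-2}=0, p_{-1}=1, q_{-2}=1, q_{-1}=0), until the denominator exceeds 63:
  i=0: a_0=9, p_0 = 9*1 + 0 = 9, q_0 = 9*0 + 1 = 1.
  i=1: a_1=1, p_1 = 1*9 + 1 = 10, q_1 = 1*1 + 0 = 1.
  i=2: a_2=12, p_2 = 12*10 + 9 = 129, q_2 = 12*1 + 1 = 13.
  i=3: a_3=3, p_3 = 3*129 + 10 = 397, q_3 = 3*13 + 1 = 40.
  i=4: a_4=1, p_4 = 1*397 + 129 = 526, q_4 = 1*40 + 13 = 53.
  i=5: a_5=2, p_5 = 2*526 + 397 = 1449, q_5 = 2*53 + 40 = 146.
q_5 = 146 > 63, so the last convergent with denominator <= 63 is p_4/q_4 = 526/53.
The closest fraction with denominator <= 63 is either p_4/q_4 or the intermediate fraction (k*p_4 + p_3)/(k*q_4 + q_3) with the largest k >= 1 whose denominator stays <= 63; these approach x as k grows, and every other convergent or intermediate fraction in range is farther away.
Largest k: floor((63 - q_3)/q_4) = floor((63 - 40)/53) = 0.
Since k = 0, no intermediate fraction beyond p_4/q_4 has denominator <= 63, so the convergent 526/53 is the closest (its error is |1449*53 - 526*146|/(146*53) = 1/7738).

526/53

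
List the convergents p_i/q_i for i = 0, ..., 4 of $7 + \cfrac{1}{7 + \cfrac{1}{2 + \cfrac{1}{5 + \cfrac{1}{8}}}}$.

Using the convergent recurrence p_i = a_i*p_{i-1} + p_{i-2}, q_i = a_i*q_{i-1} + q_{i-2} with p_{-2}=0, p_{-1}=1, q_{-2}=1, q_{-1}=0:
  i=0: a_0=7, p_0 = 7*1 + 0 = 7, q_0 = 7*0 + 1 = 1.
  i=1: a_1=7, p_1 = 7*7 + 1 = 50, q_1 = 7*1 + 0 = 7.
  i=2: a_2=2, p_2 = 2*50 + 7 = 107, q_2 = 2*7 + 1 = 15.
  i=3: a_3=5, p_3 = 5*107 + 50 = 585, q_3 = 5*15 + 7 = 82.
  i=4: a_4=8, p_4 = 8*585 + 107 = 4787, q_4 = 8*82 + 15 = 671.

7/1, 50/7, 107/15, 585/82, 4787/671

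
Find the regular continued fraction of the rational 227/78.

[2; 1, 10, 7]

Run the Euclidean algorithm on 227 and 78; the successive quotients are the partial quotients a_0, a_1, ... (each step inverts the fractional part left over by the previous one):
  227 = 2*78 + 71, so a_0 = 2.
  78 = 1*71 + 7, so a_1 = 1.
  71 = 10*7 + 1, so a_2 = 10.
  7 = 7*1 + 0, so a_3 = 7.
The remainder reaches 0 after 4 divisions, so the expansion has 4 partial quotients, read off in order.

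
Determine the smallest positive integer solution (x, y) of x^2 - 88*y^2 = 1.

First expand sqrt(88) as a continued fraction. With x_i = (sqrt(88) + m_i)/d_i and (m_0, d_0) = (0, 1): a_0 = floor(sqrt(88)) = 9, since 9^2 = 81 <= 88 < 100 = 10^2.
Iterate m_{i+1} = d_i*a_i - m_i, d_{i+1} = (88 - m_{i+1}^2)/d_i, a_{i+1} = floor((a_0 + m_{i+1})/d_{i+1}):
  m_1 = 1*9 - 0 = 9, d_1 = (88 - 9^2)/1 = 7/1 = 7, a_1 = floor((9 + 9)/7) = 2.
  m_2 = 7*2 - 9 = 5, d_2 = (88 - 5^2)/7 = 63/7 = 9, a_2 = floor((9 + 5)/9) = 1.
  m_3 = 9*1 - 5 = 4, d_3 = (88 - 4^2)/9 = 72/9 = 8, a_3 = floor((9 + 4)/8) = 1.
  m_4 = 8*1 - 4 = 4, d_4 = (88 - 4^2)/8 = 72/8 = 9, a_4 = floor((9 + 4)/9) = 1.
  m_5 = 9*1 - 4 = 5, d_5 = (88 - 5^2)/9 = 63/9 = 7, a_5 = floor((9 + 5)/7) = 2.
  m_6 = 7*2 - 5 = 9, d_6 = (88 - 9^2)/7 = 7/7 = 1, a_6 = floor((9 + 9)/1) = 18.
  m_7 = 1*18 - 9 = 9, d_7 = (88 - 9^2)/1 = 7/1 = 7: (m_7, d_7) = (m_1, d_1) = (9, 7), so from here the quotients repeat a_1, ..., a_6; the period length is 6.
So sqrt(88) = [9; (2, 1, 1, 1, 2, 18)] with period length k = 6.
k is even, so the fundamental solution of x^2 - 88y^2 = 1 is (p_{k-1}, q_{k-1}) = (p_5, q_5); compute convergents through index 5.
Convergents (p_i = a_i*p_{i-1} + p_{i-2}, q_i = a_i*q_{i-1} + q_{i-2} with p_{-2}=0, p_{-1}=1, q_{-2}=1, q_{-1}=0):
  i=0: a_0=9, p_0 = 9*1 + 0 = 9, q_0 = 9*0 + 1 = 1.
  i=1: a_1=2, p_1 = 2*9 + 1 = 19, q_1 = 2*1 + 0 = 2.
  i=2: a_2=1, p_2 = 1*19 + 9 = 28, q_2 = 1*2 + 1 = 3.
  i=3: a_3=1, p_3 = 1*28 + 19 = 47, q_3 = 1*3 + 2 = 5.
  i=4: a_4=1, p_4 = 1*47 + 28 = 75, q_4 = 1*5 + 3 = 8.
  i=5: a_5=2, p_5 = 2*75 + 47 = 197, q_5 = 2*8 + 5 = 21.
Check: 197^2 - 88*21^2 = 38809 - 38808 = 1, so (x, y) = (197, 21) solves the equation, and by the theorem it is the least positive solution.

(x, y) = (197, 21)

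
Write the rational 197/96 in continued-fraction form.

Run the Euclidean algorithm on 197 and 96; the successive quotients are the partial quotients a_0, a_1, ... (each step inverts the fractional part left over by the previous one):
  197 = 2*96 + 5, so a_0 = 2.
  96 = 19*5 + 1, so a_1 = 19.
  5 = 5*1 + 0, so a_2 = 5.
The remainder reaches 0 after 3 divisions, so the expansion has 3 partial quotients, read off in order.

[2; 19, 5]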